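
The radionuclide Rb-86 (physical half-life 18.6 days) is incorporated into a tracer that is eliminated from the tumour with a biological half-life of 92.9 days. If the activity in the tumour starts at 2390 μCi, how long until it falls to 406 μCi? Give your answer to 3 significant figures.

1/t_eff = 1/t_phys + 1/t_biol = 1/18.6 + 1/92.9 = 0.064528 per day.
t_eff = 18.6 × 92.9 / (18.6 + 92.9) ≈ 15.497 days.
n = log₂(2390/406) ≈ 2.5575; t = 2.5575 × 15.497 ≈ 39.634 days.

39.6 days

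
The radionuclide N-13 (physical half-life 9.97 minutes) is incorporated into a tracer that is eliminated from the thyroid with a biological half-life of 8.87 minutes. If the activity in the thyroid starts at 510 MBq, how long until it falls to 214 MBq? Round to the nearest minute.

1/t_eff = 1/t_phys + 1/t_biol = 1/9.97 + 1/8.87 = 0.21304 per minute.
t_eff = 9.97 × 8.87 / (9.97 + 8.87) ≈ 4.6939 minutes.
n = log₂(510/214) ≈ 1.2529; t = 1.2529 × 4.6939 ≈ 5.881 minutes.

6 minutes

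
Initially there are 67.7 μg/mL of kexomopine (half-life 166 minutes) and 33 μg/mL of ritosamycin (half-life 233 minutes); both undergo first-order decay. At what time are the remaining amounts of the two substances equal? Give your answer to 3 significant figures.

598 minutes

Set 67.7·(1/2)^(t/166) = 33·(1/2)^(t/233).
Taking log₂: log₂(67.7/33) = t·(1/166 − 1/233).
log₂(2.0515) = 1.0367; 1/166 − 1/233 = 0.0017323.
t = 1.0367 / 0.0017323 ≈ 598.46 minutes.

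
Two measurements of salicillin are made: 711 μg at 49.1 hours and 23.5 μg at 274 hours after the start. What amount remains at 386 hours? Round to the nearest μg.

4 μg

Over Δt = 274 − 49.1 = 224.9 hours, the level fell by a factor of 711/23.5 ≈ 30.255.
n = log₂(30.255) ≈ 4.9191 half-lives, so t½ = 224.9/4.9191 ≈ 45.72 hours.
From t = 274 to t = 386: 23.5 × (1/2)^((386−274)/45.72) ≈ 4.3016 μg.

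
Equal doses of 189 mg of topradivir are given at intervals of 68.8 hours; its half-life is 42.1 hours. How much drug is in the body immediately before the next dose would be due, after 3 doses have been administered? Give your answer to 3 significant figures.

The 3 doses were given 206.4, 137.6, 68.8 hours ago.
Total = 189·(1/2)^(206.4/42.1) + 189·(1/2)^(137.6/42.1) + 189·(1/2)^(68.8/42.1)
      = 6.3187 + 19.614 + 60.886 ≈ 86.819 mg.

86.8 mg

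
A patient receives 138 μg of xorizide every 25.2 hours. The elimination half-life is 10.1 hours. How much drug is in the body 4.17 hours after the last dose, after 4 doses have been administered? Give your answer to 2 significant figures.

130 μg

The 4 doses were given 79.77, 54.57, 29.37, 4.17 hours ago.
Total = 138·(1/2)^(79.77/10.1) + 138·(1/2)^(54.57/10.1) + 138·(1/2)^(29.37/10.1) + 138·(1/2)^(4.17/10.1)
      = 0.57855 + 3.2615 + 18.387 + 103.66 ≈ 125.88 μg.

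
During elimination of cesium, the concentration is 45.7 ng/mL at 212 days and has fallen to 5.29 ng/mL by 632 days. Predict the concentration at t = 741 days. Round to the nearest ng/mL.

Over Δt = 632 − 212 = 420 days, the level fell by a factor of 45.7/5.29 ≈ 8.6389.
n = log₂(8.6389) ≈ 3.1109 half-lives, so t½ = 420/3.1109 ≈ 135.01 days.
From t = 632 to t = 741: 5.29 × (1/2)^((741−632)/135.01) ≈ 3.0229 ng/mL.

3 ng/mL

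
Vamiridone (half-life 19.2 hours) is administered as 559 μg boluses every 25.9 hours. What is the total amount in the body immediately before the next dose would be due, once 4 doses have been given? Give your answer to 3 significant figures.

The 4 doses were given 103.6, 77.7, 51.8, 25.9 hours ago.
Total = 559·(1/2)^(103.6/19.2) + 559·(1/2)^(77.7/19.2) + 559·(1/2)^(51.8/19.2) + 559·(1/2)^(25.9/19.2)
      = 13.277 + 33.821 + 86.151 + 219.45 ≈ 352.7 μg.

353 μg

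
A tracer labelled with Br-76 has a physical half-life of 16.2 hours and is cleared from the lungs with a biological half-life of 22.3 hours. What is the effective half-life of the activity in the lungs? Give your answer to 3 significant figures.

1/t_eff = 1/t_phys + 1/t_biol = 1/16.2 + 1/22.3 = 0.10657 per hour.
t_eff = 16.2 × 22.3 / (16.2 + 22.3) ≈ 9.3834 hours.

9.38 hours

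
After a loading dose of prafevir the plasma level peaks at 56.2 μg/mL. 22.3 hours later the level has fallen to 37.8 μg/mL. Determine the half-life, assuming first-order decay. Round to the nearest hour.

A/A₀ = 37.8/56.2 ≈ 0.6726.
n = log₂(1.4868) ≈ 0.57218 half-lives elapsed in 22.3 hours.
t½ = 22.3/0.57218 ≈ 38.973 hours.

39 hours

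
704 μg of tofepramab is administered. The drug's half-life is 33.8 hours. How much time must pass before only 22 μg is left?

22/704 = 1/32, so 5 half-lives have elapsed.
t = 5 × 33.8 = 169 hours.

169 hours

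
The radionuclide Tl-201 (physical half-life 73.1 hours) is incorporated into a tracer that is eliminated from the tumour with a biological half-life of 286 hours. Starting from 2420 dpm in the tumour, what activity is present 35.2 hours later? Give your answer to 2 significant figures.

1600 dpm

1/t_eff = 1/t_phys + 1/t_biol = 1/73.1 + 1/286 = 0.017176 per hour.
t_eff = 73.1 × 286 / (73.1 + 286) ≈ 58.219 hours.
Remaining = 2420 × (1/2)^(35.2/58.219) = 2420 × (1/2)^0.60461 ≈ 1591.5 dpm.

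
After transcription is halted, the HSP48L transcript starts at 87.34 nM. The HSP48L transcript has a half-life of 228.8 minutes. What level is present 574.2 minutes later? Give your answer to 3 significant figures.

15.3 nM

Number of half-lives: n = 574.2/228.8 ≈ 2.5096.
Remaining = 87.34 × (1/2)^2.5096 = 87.34 × 0.1756 ≈ 15.337 nM.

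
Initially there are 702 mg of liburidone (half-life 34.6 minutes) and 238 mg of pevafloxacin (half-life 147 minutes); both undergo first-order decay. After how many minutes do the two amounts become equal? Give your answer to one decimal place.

Set 702·(1/2)^(t/34.6) = 238·(1/2)^(t/147).
Taking log₂: log₂(702/238) = t·(1/34.6 − 1/147).
log₂(2.9496) = 1.5605; 1/34.6 − 1/147 = 0.022099.
t = 1.5605 / 0.022099 ≈ 70.614 minutes.

70.6 minutes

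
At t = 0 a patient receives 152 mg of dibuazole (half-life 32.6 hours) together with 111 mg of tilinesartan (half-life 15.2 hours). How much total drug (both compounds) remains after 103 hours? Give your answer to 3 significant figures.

18.0 mg

dibuazole: 152 × (1/2)^(103/32.6) = 152 × (1/2)^3.1595 ≈ 17.011 mg.
tilinesartan: 111 × (1/2)^(103/15.2) = 111 × (1/2)^6.7763 ≈ 1.0126 mg.
Total = 17.011 + 1.0126 ≈ 18.024 mg.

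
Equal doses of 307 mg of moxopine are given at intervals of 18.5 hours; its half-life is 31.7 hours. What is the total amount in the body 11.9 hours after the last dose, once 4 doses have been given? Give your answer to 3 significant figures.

The 4 doses were given 67.4, 48.9, 30.4, 11.9 hours ago.
Total = 307·(1/2)^(67.4/31.7) + 307·(1/2)^(48.9/31.7) + 307·(1/2)^(30.4/31.7) + 307·(1/2)^(11.9/31.7)
      = 70.322 + 105.38 + 157.93 + 236.66 ≈ 570.3 mg.

570 mg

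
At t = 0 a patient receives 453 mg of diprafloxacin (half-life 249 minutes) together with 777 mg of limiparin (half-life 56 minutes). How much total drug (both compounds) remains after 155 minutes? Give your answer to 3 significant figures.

diprafloxacin: 453 × (1/2)^(155/249) = 453 × (1/2)^0.62249 ≈ 294.25 mg.
limiparin: 777 × (1/2)^(155/56) = 777 × (1/2)^2.7679 ≈ 114.08 mg.
Total = 294.25 + 114.08 ≈ 408.33 mg.

408 mg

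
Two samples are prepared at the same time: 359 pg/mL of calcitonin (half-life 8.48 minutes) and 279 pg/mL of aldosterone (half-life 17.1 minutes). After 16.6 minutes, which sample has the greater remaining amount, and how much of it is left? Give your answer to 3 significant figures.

calcitonin: 359 × (1/2)^1.9575 ≈ 92.43 pg/mL.
aldosterone: 279 × (1/2)^0.97076 ≈ 142.36 pg/mL.
Aldosterone has more remaining, at ≈ 142.36 pg/mL.

aldosterone, 142 pg/mL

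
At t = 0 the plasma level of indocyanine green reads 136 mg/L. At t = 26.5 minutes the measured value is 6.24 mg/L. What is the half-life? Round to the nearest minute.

A/A₀ = 6.24/136 ≈ 0.045882.
n = log₂(21.795) ≈ 4.4459 half-lives elapsed in 26.5 minutes.
t½ = 26.5/4.4459 ≈ 5.9605 minutes.

6 minutes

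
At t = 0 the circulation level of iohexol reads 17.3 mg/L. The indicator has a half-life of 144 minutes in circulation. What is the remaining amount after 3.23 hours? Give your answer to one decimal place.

Convert the elapsed time: 3.23 hours = 193.8 minutes.
Number of half-lives: n = 193.8/144 ≈ 1.3458.
Remaining = 17.3 × (1/2)^1.3458 = 17.3 × 0.39343 ≈ 6.8063 mg/L.

6.8 mg/L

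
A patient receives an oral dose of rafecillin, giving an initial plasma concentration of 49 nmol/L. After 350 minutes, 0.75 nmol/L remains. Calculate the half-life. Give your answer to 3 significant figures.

58.0 minutes

A/A₀ = 0.75/49 ≈ 0.015306.
n = log₂(65.333) ≈ 6.0297 half-lives elapsed in 350 minutes.
t½ = 350/6.0297 ≈ 58.046 minutes.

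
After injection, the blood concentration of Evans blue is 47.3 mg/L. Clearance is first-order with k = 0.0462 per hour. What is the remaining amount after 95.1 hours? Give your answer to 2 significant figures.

0.58 mg/L

t½ = ln 2 / k = 0.69315 / 0.0462 ≈ 15.003 hours.
Number of half-lives: n = 95.1/15.003 ≈ 6.3387.
Remaining = 47.3 × (1/2)^6.3387 = 47.3 × 0.012356 ≈ 0.58444 mg/L.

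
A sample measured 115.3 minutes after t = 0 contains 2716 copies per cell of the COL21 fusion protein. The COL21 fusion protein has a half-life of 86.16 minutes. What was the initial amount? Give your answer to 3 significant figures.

Number of half-lives elapsed: n = 115.3/86.16 ≈ 1.3382.
A₀ = A × 2^n = 2716 × 2^1.3382 = 2716 × 2.5284 ≈ 6867.1 copies per cell.

6870 copies per cell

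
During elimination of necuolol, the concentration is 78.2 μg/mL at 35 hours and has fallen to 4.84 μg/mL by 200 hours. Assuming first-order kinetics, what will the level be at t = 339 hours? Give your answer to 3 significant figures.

0.464 μg/mL

Over Δt = 200 − 35 = 165 hours, the level fell by a factor of 78.2/4.84 ≈ 16.157.
n = log₂(16.157) ≈ 4.0141 half-lives, so t½ = 165/4.0141 ≈ 41.105 hours.
From t = 200 to t = 339: 4.84 × (1/2)^((339−200)/41.105) ≈ 0.4644 μg/mL.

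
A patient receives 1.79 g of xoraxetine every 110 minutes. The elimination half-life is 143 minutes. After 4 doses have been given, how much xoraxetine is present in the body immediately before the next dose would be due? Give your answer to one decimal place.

2.2 g

The 4 doses were given 440, 330, 220, 110 minutes ago.
Total = 1.79·(1/2)^(440/143) + 1.79·(1/2)^(330/143) + 1.79·(1/2)^(220/143) + 1.79·(1/2)^(110/143)
      = 0.21213 + 0.36155 + 0.61621 + 1.0502 ≈ 2.2401 g.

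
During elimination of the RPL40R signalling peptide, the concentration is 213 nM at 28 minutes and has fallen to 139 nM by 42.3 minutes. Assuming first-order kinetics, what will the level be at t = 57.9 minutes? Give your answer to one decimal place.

Over Δt = 42.3 − 28 = 14.3 minutes, the level fell by a factor of 213/139 ≈ 1.5324.
n = log₂(1.5324) ≈ 0.61577 half-lives, so t½ = 14.3/0.61577 ≈ 23.223 minutes.
From t = 42.3 to t = 57.9: 139 × (1/2)^((57.9−42.3)/23.223) ≈ 87.257 nM.

87.3 nM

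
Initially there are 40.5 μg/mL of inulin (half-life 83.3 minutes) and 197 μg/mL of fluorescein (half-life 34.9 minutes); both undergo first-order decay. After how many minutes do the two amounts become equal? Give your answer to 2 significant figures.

Set 40.5·(1/2)^(t/83.3) = 197·(1/2)^(t/34.9).
Taking log₂: log₂(40.5/197) = t·(1/83.3 − 1/34.9).
log₂(0.20558) = -2.2822; 1/83.3 − 1/34.9 = -0.016648.
t = -2.2822 / -0.016648 ≈ 137.08 minutes.

140 minutes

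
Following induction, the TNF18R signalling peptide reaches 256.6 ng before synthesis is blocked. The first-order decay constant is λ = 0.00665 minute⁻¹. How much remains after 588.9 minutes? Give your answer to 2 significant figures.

5.1 ng

t½ = ln 2 / λ = 0.69315 / 0.00665 ≈ 104.23 minutes.
Number of half-lives: n = 588.9/104.23 ≈ 5.6499.
Remaining = 256.6 × (1/2)^5.6499 = 256.6 × 0.019917 ≈ 5.1107 ng.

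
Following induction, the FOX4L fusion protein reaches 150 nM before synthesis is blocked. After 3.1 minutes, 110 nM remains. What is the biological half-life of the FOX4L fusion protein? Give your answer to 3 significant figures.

A/A₀ = 110/150 ≈ 0.73333.
n = log₂(1.3636) ≈ 0.44746 half-lives elapsed in 3.1 minutes.
t½ = 3.1/0.44746 ≈ 6.928 minutes.

6.93 minutes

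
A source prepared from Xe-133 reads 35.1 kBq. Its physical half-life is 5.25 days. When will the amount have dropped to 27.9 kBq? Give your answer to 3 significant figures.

1.74 days

Fraction remaining = 27.9/35.1 ≈ 0.79487.
n = log₂(35.1/27.9) = ln(1.2581)/ln 2 ≈ 0.33121 half-lives.
t = n × t½ = 0.33121 × 5.25 ≈ 1.7388 days.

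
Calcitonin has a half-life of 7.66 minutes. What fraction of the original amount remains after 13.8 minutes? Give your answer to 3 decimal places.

n = 13.8/7.66 ≈ 1.8016 half-lives.
Fraction remaining = (1/2)^1.8016 ≈ 0.28686.

0.287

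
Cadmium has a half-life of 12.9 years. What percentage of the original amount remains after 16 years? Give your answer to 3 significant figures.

42.3%

n = 16/12.9 ≈ 1.2403 half-lives.
Fraction remaining = (1/2)^1.2403 ≈ 0.42328, i.e. 42.328%.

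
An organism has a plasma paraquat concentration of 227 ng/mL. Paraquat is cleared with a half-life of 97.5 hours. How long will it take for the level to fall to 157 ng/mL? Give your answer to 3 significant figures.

51.9 hours

Fraction remaining = 157/227 ≈ 0.69163.
n = log₂(227/157) = ln(1.4459)/ln 2 ≈ 0.53193 half-lives.
t = n × t½ = 0.53193 × 97.5 ≈ 51.863 hours.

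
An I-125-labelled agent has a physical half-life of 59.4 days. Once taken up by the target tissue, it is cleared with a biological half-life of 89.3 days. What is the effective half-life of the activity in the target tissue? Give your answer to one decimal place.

1/t_eff = 1/t_phys + 1/t_biol = 1/59.4 + 1/89.3 = 0.028033 per day.
t_eff = 59.4 × 89.3 / (59.4 + 89.3) ≈ 35.672 days.

35.7 days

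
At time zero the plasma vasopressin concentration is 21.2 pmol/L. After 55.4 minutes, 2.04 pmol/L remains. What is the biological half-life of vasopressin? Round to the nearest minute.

A/A₀ = 2.04/21.2 ≈ 0.096226.
n = log₂(10.392) ≈ 3.3774 half-lives elapsed in 55.4 minutes.
t½ = 55.4/3.3774 ≈ 16.403 minutes.

16 minutes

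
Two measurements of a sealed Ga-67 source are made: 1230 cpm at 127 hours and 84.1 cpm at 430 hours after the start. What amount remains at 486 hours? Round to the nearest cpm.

Over Δt = 430 − 127 = 303 hours, the level fell by a factor of 1230/84.1 ≈ 14.625.
n = log₂(14.625) ≈ 3.8704 half-lives, so t½ = 303/3.8704 ≈ 78.286 hours.
From t = 430 to t = 486: 84.1 × (1/2)^((486−430)/78.286) ≈ 51.223 cpm.

51 cpm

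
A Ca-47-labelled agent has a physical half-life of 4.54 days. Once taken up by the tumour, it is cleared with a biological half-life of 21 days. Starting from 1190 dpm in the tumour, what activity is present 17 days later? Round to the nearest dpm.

51 dpm

1/t_eff = 1/t_phys + 1/t_biol = 1/4.54 + 1/21 = 0.26788 per day.
t_eff = 4.54 × 21 / (4.54 + 21) ≈ 3.733 days.
Remaining = 1190 × (1/2)^(17/3.733) = 1190 × (1/2)^4.554 ≈ 50.658 dpm.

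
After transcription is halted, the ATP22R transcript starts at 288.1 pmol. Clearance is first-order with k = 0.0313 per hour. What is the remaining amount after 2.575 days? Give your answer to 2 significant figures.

42 pmol

t½ = ln 2 / k = 0.69315 / 0.0313 ≈ 22.145 hours.
Convert the elapsed time: 2.575 days = 61.8 hours.
Number of half-lives: n = 61.8/22.145 ≈ 2.7907.
Remaining = 288.1 × (1/2)^2.7907 = 288.1 × 0.14452 ≈ 41.636 pmol.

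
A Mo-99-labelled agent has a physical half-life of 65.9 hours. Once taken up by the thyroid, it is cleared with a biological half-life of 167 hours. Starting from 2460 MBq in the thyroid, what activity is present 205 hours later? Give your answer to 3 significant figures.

122 MBq

1/t_eff = 1/t_phys + 1/t_biol = 1/65.9 + 1/167 = 0.021163 per hour.
t_eff = 65.9 × 167 / (65.9 + 167) ≈ 47.253 hours.
Remaining = 2460 × (1/2)^(205/47.253) = 2460 × (1/2)^4.3383 ≈ 121.61 MBq.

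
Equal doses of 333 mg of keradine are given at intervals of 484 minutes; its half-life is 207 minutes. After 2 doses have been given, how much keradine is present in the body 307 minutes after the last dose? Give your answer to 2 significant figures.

140 mg

The 2 doses were given 791, 307 minutes ago.
Total = 333·(1/2)^(791/207) + 333·(1/2)^(307/207)
      = 23.558 + 119.12 ≈ 142.68 mg.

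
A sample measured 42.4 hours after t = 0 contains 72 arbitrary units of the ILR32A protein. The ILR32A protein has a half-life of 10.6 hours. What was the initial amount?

1152 arbitrary units

Number of half-lives elapsed: n = 42.4/10.6 ≈ 4.
A₀ = A × 2^n = 72 × 2^4 = 72 × 16 ≈ 1152 arbitrary units.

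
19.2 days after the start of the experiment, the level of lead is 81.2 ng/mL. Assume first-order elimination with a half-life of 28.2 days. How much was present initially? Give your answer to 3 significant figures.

Number of half-lives elapsed: n = 19.2/28.2 ≈ 0.68085.
A₀ = A × 2^n = 81.2 × 2^0.68085 = 81.2 × 1.6031 ≈ 130.17 ng/mL.

130 ng/mL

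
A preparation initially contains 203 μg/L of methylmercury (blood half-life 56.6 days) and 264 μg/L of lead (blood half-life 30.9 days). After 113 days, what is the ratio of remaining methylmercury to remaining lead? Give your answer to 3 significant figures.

2.43

methylmercury: 203 × (1/2)^(113/56.6) = 203 × (1/2)^1.9965 ≈ 50.874 μg/L.
lead: 264 × (1/2)^(113/30.9) = 264 × (1/2)^3.657 ≈ 20.929 μg/L.
Ratio ≈ 50.874 / 20.929 ≈ 2.4308.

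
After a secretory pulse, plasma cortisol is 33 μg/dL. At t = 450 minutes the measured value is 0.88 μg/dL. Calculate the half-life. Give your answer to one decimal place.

86.1 minutes

A/A₀ = 0.88/33 ≈ 0.026667.
n = log₂(37.5) ≈ 5.2288 half-lives elapsed in 450 minutes.
t½ = 450/5.2288 ≈ 86.062 minutes.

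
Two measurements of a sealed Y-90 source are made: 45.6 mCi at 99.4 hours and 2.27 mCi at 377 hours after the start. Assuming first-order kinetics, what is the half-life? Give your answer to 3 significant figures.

64.1 hours

Over Δt = 377 − 99.4 = 277.6 hours, the level fell by a factor of 45.6/2.27 ≈ 20.088.
n = log₂(20.088) ≈ 4.3283 half-lives, so t½ = 277.6/4.3283 ≈ 64.136 hours.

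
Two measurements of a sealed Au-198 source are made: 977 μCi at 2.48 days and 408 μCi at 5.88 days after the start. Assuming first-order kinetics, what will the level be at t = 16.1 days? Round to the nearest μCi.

30 μCi

Over Δt = 5.88 − 2.48 = 3.4 days, the level fell by a factor of 977/408 ≈ 2.3946.
n = log₂(2.3946) ≈ 1.2598 half-lives, so t½ = 3.4/1.2598 ≈ 2.6989 days.
From t = 5.88 to t = 16.1: 408 × (1/2)^((16.1−5.88)/2.6989) ≈ 29.561 μCi.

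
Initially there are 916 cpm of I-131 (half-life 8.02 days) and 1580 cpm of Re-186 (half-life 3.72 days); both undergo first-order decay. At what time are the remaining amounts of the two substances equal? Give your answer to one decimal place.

Set 916·(1/2)^(t/8.02) = 1580·(1/2)^(t/3.72).
Taking log₂: log₂(916/1580) = t·(1/8.02 − 1/3.72).
log₂(0.57975) = -0.78651; 1/8.02 − 1/3.72 = -0.14413.
t = -0.78651 / -0.14413 ≈ 5.457 days.

5.5 days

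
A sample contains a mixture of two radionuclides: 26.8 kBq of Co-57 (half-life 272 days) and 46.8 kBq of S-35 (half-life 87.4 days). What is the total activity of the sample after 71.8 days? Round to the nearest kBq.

49 kBq

Co-57: 26.8 × (1/2)^(71.8/272) = 26.8 × (1/2)^0.26397 ≈ 22.319 kBq.
S-35: 46.8 × (1/2)^(71.8/87.4) = 46.8 × (1/2)^0.82151 ≈ 26.482 kBq.
Total = 22.319 + 26.482 ≈ 48.801 kBq.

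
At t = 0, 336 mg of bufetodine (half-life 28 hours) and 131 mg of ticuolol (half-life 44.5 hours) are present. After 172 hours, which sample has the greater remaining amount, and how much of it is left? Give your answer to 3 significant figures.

bufetodine: 336 × (1/2)^6.1429 ≈ 4.755 mg.
ticuolol: 131 × (1/2)^3.8652 ≈ 8.9896 mg.
Ticuolol has more remaining, at ≈ 8.9896 mg.

ticuolol, 8.99 mg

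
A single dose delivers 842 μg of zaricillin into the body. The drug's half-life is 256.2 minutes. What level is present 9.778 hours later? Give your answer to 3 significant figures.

Convert the elapsed time: 9.778 hours = 586.68 minutes.
Number of half-lives: n = 586.68/256.2 ≈ 2.2899.
Remaining = 842 × (1/2)^2.2899 = 842 × 0.20449 ≈ 172.18 μg.

172 μg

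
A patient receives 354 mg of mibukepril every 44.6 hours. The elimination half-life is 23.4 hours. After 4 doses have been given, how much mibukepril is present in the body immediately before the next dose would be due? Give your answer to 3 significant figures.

The 4 doses were given 178.4, 133.8, 89.2, 44.6 hours ago.
Total = 354·(1/2)^(178.4/23.4) + 354·(1/2)^(133.8/23.4) + 354·(1/2)^(89.2/23.4) + 354·(1/2)^(44.6/23.4)
      = 1.7946 + 6.7256 + 25.205 + 94.459 ≈ 128.18 mg.

128 mg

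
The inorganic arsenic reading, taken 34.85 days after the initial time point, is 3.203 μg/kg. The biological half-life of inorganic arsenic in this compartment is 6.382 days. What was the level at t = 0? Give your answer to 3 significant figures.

Number of half-lives elapsed: n = 34.85/6.382 ≈ 5.4607.
A₀ = A × 2^n = 3.203 × 2^5.4607 = 3.203 × 44.038 ≈ 141.05 μg/kg.

141 μg/kg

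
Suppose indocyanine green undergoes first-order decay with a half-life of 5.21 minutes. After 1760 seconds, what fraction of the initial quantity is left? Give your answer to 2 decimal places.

1760 seconds = 29.3333 minutes.
n = 29.3333/5.21 ≈ 5.6302 half-lives.
Fraction remaining = (1/2)^5.6302 ≈ 0.02019.

0.02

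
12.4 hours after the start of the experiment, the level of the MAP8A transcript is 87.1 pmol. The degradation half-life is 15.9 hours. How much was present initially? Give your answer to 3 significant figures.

150 pmol

Number of half-lives elapsed: n = 12.4/15.9 ≈ 0.77987.
A₀ = A × 2^n = 87.1 × 2^0.77987 = 87.1 × 1.717 ≈ 149.55 pmol.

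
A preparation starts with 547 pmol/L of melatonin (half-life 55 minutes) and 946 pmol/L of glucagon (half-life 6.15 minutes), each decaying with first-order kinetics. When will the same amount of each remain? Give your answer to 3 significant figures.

5.47 minutes

Set 547·(1/2)^(t/55) = 946·(1/2)^(t/6.15).
Taking log₂: log₂(547/946) = t·(1/55 − 1/6.15).
log₂(0.57822) = -0.7903; 1/55 − 1/6.15 = -0.14442.
t = -0.7903 / -0.14442 ≈ 5.4722 minutes.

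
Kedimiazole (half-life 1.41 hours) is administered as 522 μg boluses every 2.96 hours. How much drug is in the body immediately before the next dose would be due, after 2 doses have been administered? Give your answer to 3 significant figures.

150 μg

The 2 doses were given 5.92, 2.96 hours ago.
Total = 522·(1/2)^(5.92/1.41) + 522·(1/2)^(2.96/1.41)
      = 28.43 + 121.82 ≈ 150.25 μg.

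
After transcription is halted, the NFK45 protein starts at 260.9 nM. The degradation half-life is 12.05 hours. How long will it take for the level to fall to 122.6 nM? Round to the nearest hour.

Fraction remaining = 122.6/260.9 ≈ 0.46991.
n = log₂(260.9/122.6) = ln(2.1281)/ln 2 ≈ 1.0895 half-lives.
t = n × t½ = 1.0895 × 12.05 ≈ 13.129 hours.

13 hours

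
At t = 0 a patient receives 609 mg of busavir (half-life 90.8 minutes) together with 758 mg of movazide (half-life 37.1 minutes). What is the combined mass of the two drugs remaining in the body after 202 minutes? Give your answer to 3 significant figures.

busavir: 609 × (1/2)^(202/90.8) = 609 × (1/2)^2.2247 ≈ 130.29 mg.
movazide: 758 × (1/2)^(202/37.1) = 758 × (1/2)^5.4447 ≈ 17.404 mg.
Total = 130.29 + 17.404 ≈ 147.7 mg.

148 mg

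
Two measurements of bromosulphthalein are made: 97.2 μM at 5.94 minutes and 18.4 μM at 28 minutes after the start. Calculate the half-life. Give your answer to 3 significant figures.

Over Δt = 28 − 5.94 = 22.06 minutes, the level fell by a factor of 97.2/18.4 ≈ 5.2826.
n = log₂(5.2826) ≈ 2.4013 half-lives, so t½ = 22.06/2.4013 ≈ 9.1869 minutes.

9.19 minutes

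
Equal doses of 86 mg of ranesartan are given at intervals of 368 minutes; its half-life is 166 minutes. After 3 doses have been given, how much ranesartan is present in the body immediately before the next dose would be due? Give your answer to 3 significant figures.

23.3 mg

The 3 doses were given 1104, 736, 368 minutes ago.
Total = 86·(1/2)^(1104/166) + 86·(1/2)^(736/166) + 86·(1/2)^(368/166)
      = 0.85599 + 3.9793 + 18.499 ≈ 23.335 mg.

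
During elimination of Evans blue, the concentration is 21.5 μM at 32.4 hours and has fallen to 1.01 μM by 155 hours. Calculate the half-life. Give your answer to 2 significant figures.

28 hours

Over Δt = 155 − 32.4 = 122.6 hours, the level fell by a factor of 21.5/1.01 ≈ 21.287.
n = log₂(21.287) ≈ 4.4119 half-lives, so t½ = 122.6/4.4119 ≈ 27.788 hours.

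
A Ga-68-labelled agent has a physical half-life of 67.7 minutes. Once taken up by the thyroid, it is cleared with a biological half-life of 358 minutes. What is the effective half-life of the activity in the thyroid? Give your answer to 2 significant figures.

57 minutes

1/t_eff = 1/t_phys + 1/t_biol = 1/67.7 + 1/358 = 0.017564 per minute.
t_eff = 67.7 × 358 / (67.7 + 358) ≈ 56.934 minutes.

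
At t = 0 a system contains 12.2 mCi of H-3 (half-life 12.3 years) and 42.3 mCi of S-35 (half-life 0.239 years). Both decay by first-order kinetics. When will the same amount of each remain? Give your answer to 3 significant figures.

Set 12.2·(1/2)^(t/12.3) = 42.3·(1/2)^(t/0.239).
Taking log₂: log₂(12.2/42.3) = t·(1/12.3 − 1/0.239).
log₂(0.28842) = -1.7938; 1/12.3 − 1/0.239 = -4.1028.
t = -1.7938 / -4.1028 ≈ 0.43721 years.

0.437 years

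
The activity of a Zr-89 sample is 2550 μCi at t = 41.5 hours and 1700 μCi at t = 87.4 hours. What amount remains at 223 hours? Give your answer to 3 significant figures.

513 μCi

Over Δt = 87.4 − 41.5 = 45.9 hours, the level fell by a factor of 2550/1700 ≈ 1.5.
n = log₂(1.5) ≈ 0.58496 half-lives, so t½ = 45.9/0.58496 ≈ 78.467 hours.
From t = 87.4 to t = 223: 1700 × (1/2)^((223−87.4)/78.467) ≈ 513.13 μCi.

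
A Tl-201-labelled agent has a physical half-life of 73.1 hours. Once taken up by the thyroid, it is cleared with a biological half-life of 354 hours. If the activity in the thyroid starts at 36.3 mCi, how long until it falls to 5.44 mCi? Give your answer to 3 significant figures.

1/t_eff = 1/t_phys + 1/t_biol = 1/73.1 + 1/354 = 0.016505 per hour.
t_eff = 73.1 × 354 / (73.1 + 354) ≈ 60.589 hours.
n = log₂(36.3/5.44) ≈ 2.7383; t = 2.7383 × 60.589 ≈ 165.91 hours.

166 hours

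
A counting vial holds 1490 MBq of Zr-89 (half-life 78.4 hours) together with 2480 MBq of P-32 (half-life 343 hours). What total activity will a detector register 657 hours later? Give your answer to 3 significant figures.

662 MBq

Zr-89: 1490 × (1/2)^(657/78.4) = 1490 × (1/2)^8.3801 ≈ 4.4722 MBq.
P-32: 2480 × (1/2)^(657/343) = 2480 × (1/2)^1.9155 ≈ 657.42 MBq.
Total = 4.4722 + 657.42 ≈ 661.89 MBq.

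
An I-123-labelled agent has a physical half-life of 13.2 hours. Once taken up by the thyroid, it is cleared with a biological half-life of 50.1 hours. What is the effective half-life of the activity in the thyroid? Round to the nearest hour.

10 hours

1/t_eff = 1/t_phys + 1/t_biol = 1/13.2 + 1/50.1 = 0.095718 per hour.
t_eff = 13.2 × 50.1 / (13.2 + 50.1) ≈ 10.447 hours.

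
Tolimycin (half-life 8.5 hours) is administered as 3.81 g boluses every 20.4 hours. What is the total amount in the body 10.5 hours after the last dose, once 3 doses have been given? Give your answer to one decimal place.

The 3 doses were given 51.3, 30.9, 10.5 hours ago.
Total = 3.81·(1/2)^(51.3/8.5) + 3.81·(1/2)^(30.9/8.5) + 3.81·(1/2)^(10.5/8.5)
      = 0.058093 + 0.30661 + 1.6183 ≈ 1.983 g.

2.0 g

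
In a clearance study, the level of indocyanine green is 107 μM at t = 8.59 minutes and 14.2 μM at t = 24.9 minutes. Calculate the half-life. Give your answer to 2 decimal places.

Over Δt = 24.9 − 8.59 = 16.31 minutes, the level fell by a factor of 107/14.2 ≈ 7.5352.
n = log₂(7.5352) ≈ 2.9136 half-lives, so t½ = 16.31/2.9136 ≈ 5.5978 minutes.

5.60 minutes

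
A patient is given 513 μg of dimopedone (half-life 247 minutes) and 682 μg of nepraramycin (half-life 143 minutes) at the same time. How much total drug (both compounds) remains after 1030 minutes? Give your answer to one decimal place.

dimopedone: 513 × (1/2)^(1030/247) = 513 × (1/2)^4.17 ≈ 28.498 μg.
nepraramycin: 682 × (1/2)^(1030/143) = 682 × (1/2)^7.2028 ≈ 4.6294 μg.
Total = 28.498 + 4.6294 ≈ 33.127 μg.

33.1 μg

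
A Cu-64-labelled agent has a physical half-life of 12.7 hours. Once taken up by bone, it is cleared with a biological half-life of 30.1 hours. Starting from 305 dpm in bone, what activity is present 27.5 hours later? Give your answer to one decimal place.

36.1 dpm

1/t_eff = 1/t_phys + 1/t_biol = 1/12.7 + 1/30.1 = 0.11196 per hour.
t_eff = 12.7 × 30.1 / (12.7 + 30.1) ≈ 8.9315 hours.
Remaining = 305 × (1/2)^(27.5/8.9315) = 305 × (1/2)^3.079 ≈ 36.094 dpm.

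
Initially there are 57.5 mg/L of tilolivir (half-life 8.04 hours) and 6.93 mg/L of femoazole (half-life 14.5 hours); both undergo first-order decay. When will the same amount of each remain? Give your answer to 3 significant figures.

55.1 hours

Set 57.5·(1/2)^(t/8.04) = 6.93·(1/2)^(t/14.5).
Taking log₂: log₂(57.5/6.93) = t·(1/8.04 − 1/14.5).
log₂(8.2973) = 3.0526; 1/8.04 − 1/14.5 = 0.055413.
t = 3.0526 / 0.055413 ≈ 55.089 hours.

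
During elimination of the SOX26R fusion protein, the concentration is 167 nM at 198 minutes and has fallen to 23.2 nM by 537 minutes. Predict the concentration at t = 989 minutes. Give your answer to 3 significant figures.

Over Δt = 537 − 198 = 339 minutes, the level fell by a factor of 167/23.2 ≈ 7.1983.
n = log₂(7.1983) ≈ 2.8477 half-lives, so t½ = 339/2.8477 ≈ 119.05 minutes.
From t = 537 to t = 989: 23.2 × (1/2)^((989−537)/119.05) ≈ 1.6692 nM.

1.67 nM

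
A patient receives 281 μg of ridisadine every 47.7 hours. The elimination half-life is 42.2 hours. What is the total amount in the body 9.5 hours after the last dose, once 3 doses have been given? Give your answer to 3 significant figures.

400 μg

The 3 doses were given 104.9, 57.2, 9.5 hours ago.
Total = 281·(1/2)^(104.9/42.2) + 281·(1/2)^(57.2/42.2) + 281·(1/2)^(9.5/42.2)
      = 50.166 + 109.82 + 240.4 ≈ 400.39 μg.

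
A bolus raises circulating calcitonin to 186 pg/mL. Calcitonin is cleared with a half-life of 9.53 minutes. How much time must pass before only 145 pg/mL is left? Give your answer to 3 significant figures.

Fraction remaining = 145/186 ≈ 0.77957.
n = log₂(186/145) = ln(1.2828)/ln 2 ≈ 0.35925 half-lives.
t = n × t½ = 0.35925 × 9.53 ≈ 3.4236 minutes.

3.42 minutes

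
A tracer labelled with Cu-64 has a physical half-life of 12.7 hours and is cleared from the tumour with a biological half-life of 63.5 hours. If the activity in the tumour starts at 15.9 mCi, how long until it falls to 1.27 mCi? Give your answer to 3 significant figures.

1/t_eff = 1/t_phys + 1/t_biol = 1/12.7 + 1/63.5 = 0.094488 per hour.
t_eff = 12.7 × 63.5 / (12.7 + 63.5) ≈ 10.583 hours.
n = log₂(15.9/1.27) ≈ 3.6461; t = 3.6461 × 10.583 ≈ 38.588 hours.

38.6 hours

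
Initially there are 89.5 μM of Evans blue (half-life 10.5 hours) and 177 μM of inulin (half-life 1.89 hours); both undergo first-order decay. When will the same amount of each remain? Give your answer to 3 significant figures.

2.27 hours

Set 89.5·(1/2)^(t/10.5) = 177·(1/2)^(t/1.89).
Taking log₂: log₂(89.5/177) = t·(1/10.5 − 1/1.89).
log₂(0.50565) = -0.98379; 1/10.5 − 1/1.89 = -0.43386.
t = -0.98379 / -0.43386 ≈ 2.2675 hours.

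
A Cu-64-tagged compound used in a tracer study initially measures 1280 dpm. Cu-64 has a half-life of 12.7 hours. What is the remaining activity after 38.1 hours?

Elapsed time is 3 half-lives (38.1/12.7).
Each half-life halves the amount: 1280 × (1/2)^3 = 1280/8 = 160 dpm.

160 dpm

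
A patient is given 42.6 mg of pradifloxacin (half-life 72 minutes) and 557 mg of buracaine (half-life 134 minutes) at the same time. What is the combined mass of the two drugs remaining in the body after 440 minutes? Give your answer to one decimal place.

57.8 mg

pradifloxacin: 42.6 × (1/2)^(440/72) = 42.6 × (1/2)^6.1111 ≈ 0.61629 mg.
buracaine: 557 × (1/2)^(440/134) = 557 × (1/2)^3.2836 ≈ 57.2 mg.
Total = 0.61629 + 57.2 ≈ 57.817 mg.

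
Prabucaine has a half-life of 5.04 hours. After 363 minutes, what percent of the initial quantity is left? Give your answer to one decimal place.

43.5%

363 minutes = 6.05 hours.
n = 6.05/5.04 ≈ 1.2004 half-lives.
Fraction remaining = (1/2)^1.2004 ≈ 0.43516, i.e. 43.516%.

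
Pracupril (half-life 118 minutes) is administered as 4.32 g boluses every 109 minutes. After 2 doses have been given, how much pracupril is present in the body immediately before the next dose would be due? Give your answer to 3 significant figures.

The 2 doses were given 218, 109 minutes ago.
Total = 4.32·(1/2)^(218/118) + 4.32·(1/2)^(109/118)
      = 1.2004 + 2.2773 ≈ 3.4777 g.

3.48 g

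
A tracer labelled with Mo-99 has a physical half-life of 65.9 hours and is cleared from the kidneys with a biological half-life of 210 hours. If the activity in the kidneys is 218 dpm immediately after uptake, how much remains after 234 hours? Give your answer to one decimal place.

8.6 dpm

1/t_eff = 1/t_phys + 1/t_biol = 1/65.9 + 1/210 = 0.019936 per hour.
t_eff = 65.9 × 210 / (65.9 + 210) ≈ 50.159 hours.
Remaining = 218 × (1/2)^(234/50.159) = 218 × (1/2)^4.6651 ≈ 8.5924 dpm.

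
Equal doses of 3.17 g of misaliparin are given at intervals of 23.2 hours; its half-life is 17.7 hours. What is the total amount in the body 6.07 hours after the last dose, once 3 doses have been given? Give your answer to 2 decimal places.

The 3 doses were given 52.47, 29.27, 6.07 hours ago.
Total = 3.17·(1/2)^(52.47/17.7) + 3.17·(1/2)^(29.27/17.7) + 3.17·(1/2)^(6.07/17.7)
      = 0.40615 + 1.0075 + 2.4993 ≈ 3.913 g.

3.91 g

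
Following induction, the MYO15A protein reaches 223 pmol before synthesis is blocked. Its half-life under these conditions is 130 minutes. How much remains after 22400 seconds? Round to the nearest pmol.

Convert the elapsed time: 22400 seconds = 373.333 minutes.
Number of half-lives: n = 373.333/130 ≈ 2.8718.
Remaining = 223 × (1/2)^2.8718 = 223 × 0.13662 ≈ 30.466 pmol.

30 pmol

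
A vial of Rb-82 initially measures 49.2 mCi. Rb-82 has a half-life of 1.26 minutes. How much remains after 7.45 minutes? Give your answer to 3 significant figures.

0.817 mCi

Number of half-lives: n = 7.45/1.26 ≈ 5.9127.
Remaining = 49.2 × (1/2)^5.9127 = 49.2 × 0.0166 ≈ 0.81671 mCi.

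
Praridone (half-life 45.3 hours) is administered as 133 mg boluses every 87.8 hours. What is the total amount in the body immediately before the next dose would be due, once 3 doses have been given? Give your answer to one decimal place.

46.1 mg

The 3 doses were given 263.4, 175.6, 87.8 hours ago.
Total = 133·(1/2)^(263.4/45.3) + 133·(1/2)^(175.6/45.3) + 133·(1/2)^(87.8/45.3)
      = 2.3632 + 9.0562 + 34.706 ≈ 46.125 mg.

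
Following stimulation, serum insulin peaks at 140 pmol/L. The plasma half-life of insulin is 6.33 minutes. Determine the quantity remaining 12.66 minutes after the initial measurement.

Elapsed time is 2 half-lives (12.66/6.33).
Each half-life halves the amount: 140 × (1/2)^2 = 140/4 = 35 pmol/L.

35 pmol/L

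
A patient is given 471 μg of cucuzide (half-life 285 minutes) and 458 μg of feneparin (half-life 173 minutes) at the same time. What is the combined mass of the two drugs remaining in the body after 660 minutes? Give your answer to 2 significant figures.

cucuzide: 471 × (1/2)^(660/285) = 471 × (1/2)^2.3158 ≈ 94.602 μg.
feneparin: 458 × (1/2)^(660/173) = 458 × (1/2)^3.815 ≈ 32.541 μg.
Total = 94.602 + 32.541 ≈ 127.14 μg.

130 μg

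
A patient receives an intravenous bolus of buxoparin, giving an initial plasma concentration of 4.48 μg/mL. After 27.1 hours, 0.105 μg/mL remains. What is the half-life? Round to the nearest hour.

A/A₀ = 0.105/4.48 ≈ 0.023437.
n = log₂(42.667) ≈ 5.415 half-lives elapsed in 27.1 hours.
t½ = 27.1/5.415 ≈ 5.0046 hours.

5 hours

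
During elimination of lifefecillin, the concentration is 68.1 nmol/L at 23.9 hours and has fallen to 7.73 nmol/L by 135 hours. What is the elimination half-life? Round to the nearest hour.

35 hours

Over Δt = 135 − 23.9 = 111.1 hours, the level fell by a factor of 68.1/7.73 ≈ 8.8098.
n = log₂(8.8098) ≈ 3.1391 half-lives, so t½ = 111.1/3.1391 ≈ 35.392 hours.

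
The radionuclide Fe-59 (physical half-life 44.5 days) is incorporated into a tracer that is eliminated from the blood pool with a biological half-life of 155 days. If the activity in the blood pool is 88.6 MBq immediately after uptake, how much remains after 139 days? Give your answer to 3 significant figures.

5.46 MBq

1/t_eff = 1/t_phys + 1/t_biol = 1/44.5 + 1/155 = 0.028924 per day.
t_eff = 44.5 × 155 / (44.5 + 155) ≈ 34.574 days.
Remaining = 88.6 × (1/2)^(139/34.574) = 88.6 × (1/2)^4.0204 ≈ 5.4599 MBq.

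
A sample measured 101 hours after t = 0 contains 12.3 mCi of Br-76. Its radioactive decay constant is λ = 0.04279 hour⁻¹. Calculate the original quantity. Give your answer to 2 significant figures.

930 mCi

t½ = ln 2 / λ = 0.69315 / 0.04279 ≈ 16.199 hours.
Number of half-lives elapsed: n = 101/16.199 ≈ 6.235.
A₀ = A × 2^n = 12.3 × 2^6.235 = 12.3 × 75.323 ≈ 926.48 mCi.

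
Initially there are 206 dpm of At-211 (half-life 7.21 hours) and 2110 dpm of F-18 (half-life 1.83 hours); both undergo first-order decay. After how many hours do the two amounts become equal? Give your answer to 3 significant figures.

8.23 hours

Set 206·(1/2)^(t/7.21) = 2110·(1/2)^(t/1.83).
Taking log₂: log₂(206/2110) = t·(1/7.21 − 1/1.83).
log₂(0.09763) = -3.3565; 1/7.21 − 1/1.83 = -0.40775.
t = -3.3565 / -0.40775 ≈ 8.2318 hours.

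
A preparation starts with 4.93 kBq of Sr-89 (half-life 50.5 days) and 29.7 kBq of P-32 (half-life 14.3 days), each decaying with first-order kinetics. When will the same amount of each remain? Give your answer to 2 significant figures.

52 days

Set 4.93·(1/2)^(t/50.5) = 29.7·(1/2)^(t/14.3).
Taking log₂: log₂(4.93/29.7) = t·(1/50.5 − 1/14.3).
log₂(0.16599) = -2.5908; 1/50.5 − 1/14.3 = -0.050128.
t = -2.5908 / -0.050128 ≈ 51.684 days.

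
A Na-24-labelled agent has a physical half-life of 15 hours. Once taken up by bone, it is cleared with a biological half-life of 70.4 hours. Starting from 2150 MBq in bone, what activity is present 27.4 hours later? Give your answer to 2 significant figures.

460 MBq

1/t_eff = 1/t_phys + 1/t_biol = 1/15 + 1/70.4 = 0.080871 per hour.
t_eff = 15 × 70.4 / (15 + 70.4) ≈ 12.365 hours.
Remaining = 2150 × (1/2)^(27.4/12.365) = 2150 × (1/2)^2.2159 ≈ 462.8 MBq.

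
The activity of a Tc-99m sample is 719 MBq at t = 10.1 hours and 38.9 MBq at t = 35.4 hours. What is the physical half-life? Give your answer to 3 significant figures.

Over Δt = 35.4 − 10.1 = 25.3 hours, the level fell by a factor of 719/38.9 ≈ 18.483.
n = log₂(18.483) ≈ 4.2081 half-lives, so t½ = 25.3/4.2081 ≈ 6.0121 hours.

6.01 hours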